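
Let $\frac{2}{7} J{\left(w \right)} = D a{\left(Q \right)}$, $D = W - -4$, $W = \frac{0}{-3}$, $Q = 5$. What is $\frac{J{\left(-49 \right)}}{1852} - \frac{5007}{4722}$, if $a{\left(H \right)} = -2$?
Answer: $- \frac{783765}{728762} \approx -1.0755$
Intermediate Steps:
$W = 0$ ($W = 0 \left(- \frac{1}{3}\right) = 0$)
$D = 4$ ($D = 0 - -4 = 0 + 4 = 4$)
$J{\left(w \right)} = -28$ ($J{\left(w \right)} = \frac{7 \cdot 4 \left(-2\right)}{2} = \frac{7}{2} \left(-8\right) = -28$)
$\frac{J{\left(-49 \right)}}{1852} - \frac{5007}{4722} = - \frac{28}{1852} - \frac{5007}{4722} = \left(-28\right) \frac{1}{1852} - \frac{1669}{1574} = - \frac{7}{463} - \frac{1669}{1574} = - \frac{783765}{728762}$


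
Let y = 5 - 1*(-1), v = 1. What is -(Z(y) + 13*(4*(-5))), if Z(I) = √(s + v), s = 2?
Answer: 260 - √3 ≈ 258.27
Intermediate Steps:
y = 6 (y = 5 + 1 = 6)
Z(I) = √3 (Z(I) = √(2 + 1) = √3)
-(Z(y) + 13*(4*(-5))) = -(√3 + 13*(4*(-5))) = -(√3 + 13*(-20)) = -(√3 - 260) = -(-260 + √3) = 260 - √3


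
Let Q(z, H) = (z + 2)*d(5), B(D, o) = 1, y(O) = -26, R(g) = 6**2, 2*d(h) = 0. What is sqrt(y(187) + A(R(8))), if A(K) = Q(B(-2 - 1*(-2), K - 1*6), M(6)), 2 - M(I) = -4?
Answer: I*sqrt(26) ≈ 5.099*I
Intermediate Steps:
d(h) = 0 (d(h) = (1/2)*0 = 0)
R(g) = 36
M(I) = 6 (M(I) = 2 - 1*(-4) = 2 + 4 = 6)
Q(z, H) = 0 (Q(z, H) = (z + 2)*0 = (2 + z)*0 = 0)
A(K) = 0
sqrt(y(187) + A(R(8))) = sqrt(-26 + 0) = sqrt(-26) = I*sqrt(26)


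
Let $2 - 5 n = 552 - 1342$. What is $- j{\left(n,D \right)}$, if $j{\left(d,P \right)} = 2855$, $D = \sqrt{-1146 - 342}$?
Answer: $-2855$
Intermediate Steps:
$n = \frac{792}{5}$ ($n = \frac{2}{5} - \frac{552 - 1342}{5} = \frac{2}{5} - -158 = \frac{2}{5} + 158 = \frac{792}{5} \approx 158.4$)
$D = 4 i \sqrt{93}$ ($D = \sqrt{-1488} = 4 i \sqrt{93} \approx 38.575 i$)
$- j{\left(n,D \right)} = \left(-1\right) 2855 = -2855$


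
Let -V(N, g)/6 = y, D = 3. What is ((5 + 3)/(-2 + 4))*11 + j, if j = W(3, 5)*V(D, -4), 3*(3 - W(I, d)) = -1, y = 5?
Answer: -56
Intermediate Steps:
W(I, d) = 10/3 (W(I, d) = 3 - 1/3*(-1) = 3 + 1/3 = 10/3)
V(N, g) = -30 (V(N, g) = -6*5 = -30)
j = -100 (j = (10/3)*(-30) = -100)
((5 + 3)/(-2 + 4))*11 + j = ((5 + 3)/(-2 + 4))*11 - 100 = (8/2)*11 - 100 = (8*(1/2))*11 - 100 = 4*11 - 100 = 44 - 100 = -56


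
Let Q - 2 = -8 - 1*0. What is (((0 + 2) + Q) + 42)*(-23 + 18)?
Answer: -190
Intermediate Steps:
Q = -6 (Q = 2 + (-8 - 1*0) = 2 + (-8 + 0) = 2 - 8 = -6)
(((0 + 2) + Q) + 42)*(-23 + 18) = (((0 + 2) - 6) + 42)*(-23 + 18) = ((2 - 6) + 42)*(-5) = (-4 + 42)*(-5) = 38*(-5) = -190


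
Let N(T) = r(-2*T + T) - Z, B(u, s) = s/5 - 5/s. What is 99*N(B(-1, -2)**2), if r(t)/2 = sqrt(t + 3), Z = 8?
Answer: -792 + 99*I*sqrt(141)/5 ≈ -792.0 + 235.11*I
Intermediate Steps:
B(u, s) = -5/s + s/5 (B(u, s) = s*(1/5) - 5/s = s/5 - 5/s = -5/s + s/5)
r(t) = 2*sqrt(3 + t) (r(t) = 2*sqrt(t + 3) = 2*sqrt(3 + t))
N(T) = -8 + 2*sqrt(3 - T) (N(T) = 2*sqrt(3 + (-2*T + T)) - 1*8 = 2*sqrt(3 - T) - 8 = -8 + 2*sqrt(3 - T))
99*N(B(-1, -2)**2) = 99*(-8 + 2*sqrt(3 - (-5/(-2) + (1/5)*(-2))**2)) = 99*(-8 + 2*sqrt(3 - (-5*(-1/2) - 2/5)**2)) = 99*(-8 + 2*sqrt(3 - (5/2 - 2/5)**2)) = 99*(-8 + 2*sqrt(3 - (21/10)**2)) = 99*(-8 + 2*sqrt(3 - 1*441/100)) = 99*(-8 + 2*sqrt(3 - 441/100)) = 99*(-8 + 2*sqrt(-141/100)) = 99*(-8 + 2*(I*sqrt(141)/10)) = 99*(-8 + I*sqrt(141)/5) = -792 + 99*I*sqrt(141)/5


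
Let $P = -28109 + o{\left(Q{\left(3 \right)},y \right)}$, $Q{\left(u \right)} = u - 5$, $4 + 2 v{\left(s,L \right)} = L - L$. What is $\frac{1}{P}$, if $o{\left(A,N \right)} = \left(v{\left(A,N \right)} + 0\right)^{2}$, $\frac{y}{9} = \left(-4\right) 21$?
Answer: $- \frac{1}{28105} \approx -3.5581 \cdot 10^{-5}$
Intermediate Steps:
$v{\left(s,L \right)} = -2$ ($v{\left(s,L \right)} = -2 + \frac{L - L}{2} = -2 + \frac{1}{2} \cdot 0 = -2 + 0 = -2$)
$Q{\left(u \right)} = -5 + u$
$y = -756$ ($y = 9 \left(\left(-4\right) 21\right) = 9 \left(-84\right) = -756$)
$o{\left(A,N \right)} = 4$ ($o{\left(A,N \right)} = \left(-2 + 0\right)^{2} = \left(-2\right)^{2} = 4$)
$P = -28105$ ($P = -28109 + 4 = -28105$)
$\frac{1}{P} = \frac{1}{-28105} = - \frac{1}{28105}$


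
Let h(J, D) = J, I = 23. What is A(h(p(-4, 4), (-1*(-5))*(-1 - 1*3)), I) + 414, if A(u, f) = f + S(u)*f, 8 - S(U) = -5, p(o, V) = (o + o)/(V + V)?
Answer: 736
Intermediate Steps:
p(o, V) = o/V (p(o, V) = (2*o)/((2*V)) = (2*o)*(1/(2*V)) = o/V)
S(U) = 13 (S(U) = 8 - 1*(-5) = 8 + 5 = 13)
A(u, f) = 14*f (A(u, f) = f + 13*f = 14*f)
A(h(p(-4, 4), (-1*(-5))*(-1 - 1*3)), I) + 414 = 14*23 + 414 = 322 + 414 = 736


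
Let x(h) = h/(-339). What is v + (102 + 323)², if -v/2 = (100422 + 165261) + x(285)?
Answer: -39633543/113 ≈ -3.5074e+5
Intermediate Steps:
x(h) = -h/339 (x(h) = h*(-1/339) = -h/339)
v = -60044168/113 (v = -2*((100422 + 165261) - 1/339*285) = -2*(265683 - 95/113) = -2*30022084/113 = -60044168/113 ≈ -5.3136e+5)
v + (102 + 323)² = -60044168/113 + (102 + 323)² = -60044168/113 + 425² = -60044168/113 + 180625 = -39633543/113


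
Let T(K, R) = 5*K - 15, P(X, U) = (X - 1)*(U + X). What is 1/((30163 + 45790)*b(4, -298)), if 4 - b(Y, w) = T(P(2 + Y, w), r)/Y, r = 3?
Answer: 4/556811443 ≈ 7.1838e-9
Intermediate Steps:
P(X, U) = (-1 + X)*(U + X)
T(K, R) = -15 + 5*K
b(Y, w) = 4 - (-25 - 5*Y - 5*w + 5*(2 + Y)² + 5*w*(2 + Y))/Y (b(Y, w) = 4 - (-15 + 5*((2 + Y)² - w - (2 + Y) + w*(2 + Y)))/Y = 4 - (-15 + 5*((2 + Y)² - w + (-2 - Y) + w*(2 + Y)))/Y = 4 - (-15 + 5*(-2 + (2 + Y)² - Y - w + w*(2 + Y)))/Y = 4 - (-15 + (-10 - 5*Y - 5*w + 5*(2 + Y)² + 5*w*(2 + Y)))/Y = 4 - (-25 - 5*Y - 5*w + 5*(2 + Y)² + 5*w*(2 + Y))/Y)
1/((30163 + 45790)*b(4, -298)) = 1/((30163 + 45790)*(-11 - 5*4 - 5*(-298) + 5/4 - 5*(-298)/4)) = 1/(75953*(-11 - 20 + 1490 + 5*(¼) - 5*(-298)*¼)) = 1/(75953*(-11 - 20 + 1490 + 5/4 + 745/2)) = 1/(75953*(7331/4)) = (1/75953)*(4/7331) = 4/556811443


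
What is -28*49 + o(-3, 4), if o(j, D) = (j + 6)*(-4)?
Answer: -1384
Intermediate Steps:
o(j, D) = -24 - 4*j (o(j, D) = (6 + j)*(-4) = -24 - 4*j)
-28*49 + o(-3, 4) = -28*49 + (-24 - 4*(-3)) = -1372 + (-24 + 12) = -1372 - 12 = -1384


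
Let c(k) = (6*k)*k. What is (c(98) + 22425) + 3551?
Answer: 83600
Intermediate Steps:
c(k) = 6*k²
(c(98) + 22425) + 3551 = (6*98² + 22425) + 3551 = (6*9604 + 22425) + 3551 = (57624 + 22425) + 3551 = 80049 + 3551 = 83600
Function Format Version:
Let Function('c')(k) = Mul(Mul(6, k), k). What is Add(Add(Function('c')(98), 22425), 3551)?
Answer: 83600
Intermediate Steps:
Function('c')(k) = Mul(6, Pow(k, 2))
Add(Add(Function('c')(98), 22425), 3551) = Add(Add(Mul(6, Pow(98, 2)), 22425), 3551) = Add(Add(Mul(6, 9604), 22425), 3551) = Add(Add(57624, 22425), 3551) = Add(80049, 3551) = 83600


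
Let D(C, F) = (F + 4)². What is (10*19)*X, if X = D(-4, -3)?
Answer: 190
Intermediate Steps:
D(C, F) = (4 + F)²
X = 1 (X = (4 - 3)² = 1² = 1)
(10*19)*X = (10*19)*1 = 190*1 = 190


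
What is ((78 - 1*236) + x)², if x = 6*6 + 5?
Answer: 13689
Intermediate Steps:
x = 41 (x = 36 + 5 = 41)
((78 - 1*236) + x)² = ((78 - 1*236) + 41)² = ((78 - 236) + 41)² = (-158 + 41)² = (-117)² = 13689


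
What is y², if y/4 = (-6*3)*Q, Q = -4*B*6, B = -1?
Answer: 2985984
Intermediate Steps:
Q = 24 (Q = -4*(-1)*6 = 4*6 = 24)
y = -1728 (y = 4*(-6*3*24) = 4*(-18*24) = 4*(-432) = -1728)
y² = (-1728)² = 2985984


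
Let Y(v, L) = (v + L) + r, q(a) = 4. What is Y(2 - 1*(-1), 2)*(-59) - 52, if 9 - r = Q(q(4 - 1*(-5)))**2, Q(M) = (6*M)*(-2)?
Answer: 135058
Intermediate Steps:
Q(M) = -12*M
r = -2295 (r = 9 - (-12*4)**2 = 9 - 1*(-48)**2 = 9 - 1*2304 = 9 - 2304 = -2295)
Y(v, L) = -2295 + L + v (Y(v, L) = (v + L) - 2295 = (L + v) - 2295 = -2295 + L + v)
Y(2 - 1*(-1), 2)*(-59) - 52 = (-2295 + 2 + (2 - 1*(-1)))*(-59) - 52 = (-2295 + 2 + (2 + 1))*(-59) - 52 = (-2295 + 2 + 3)*(-59) - 52 = -2290*(-59) - 52 = 135110 - 52 = 135058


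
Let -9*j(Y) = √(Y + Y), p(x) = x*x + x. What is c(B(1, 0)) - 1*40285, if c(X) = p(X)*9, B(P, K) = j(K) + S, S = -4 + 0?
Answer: -40177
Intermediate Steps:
p(x) = x + x² (p(x) = x² + x = x + x²)
S = -4
j(Y) = -√2*√Y/9 (j(Y) = -√(Y + Y)/9 = -√2*√Y/9)
B(P, K) = -4 - √2*√K/9 (B(P, K) = -√2*√K/9 - 4 = -4 - √2*√K/9)
c(X) = 9*X*(1 + X) (c(X) = (X*(1 + X))*9 = 9*X*(1 + X))
c(B(1, 0)) - 1*40285 = 9*(-4 - √2*√0/9)*(1 + (-4 - √2*√0/9)) - 1*40285 = 9*(-4 - ⅑*√2*0)*(1 + (-4 - ⅑*√2*0)) - 40285 = 9*(-4 + 0)*(1 + (-4 + 0)) - 40285 = 9*(-4)*(1 - 4) - 40285 = 9*(-4)*(-3) - 40285 = 108 - 40285 = -40177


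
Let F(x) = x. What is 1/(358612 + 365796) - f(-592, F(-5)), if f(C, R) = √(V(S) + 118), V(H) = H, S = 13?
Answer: 1/724408 - √131 ≈ -11.446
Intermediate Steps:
f(C, R) = √131 (f(C, R) = √(13 + 118) = √131)
1/(358612 + 365796) - f(-592, F(-5)) = 1/(358612 + 365796) - √131 = 1/724408 - √131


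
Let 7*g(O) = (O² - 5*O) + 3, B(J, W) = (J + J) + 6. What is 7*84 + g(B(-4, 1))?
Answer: 4133/7 ≈ 590.43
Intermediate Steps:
B(J, W) = 6 + 2*J (B(J, W) = 2*J + 6 = 6 + 2*J)
g(O) = 3/7 - 5*O/7 + O²/7 (g(O) = ((O² - 5*O) + 3)/7 = (3 + O² - 5*O)/7 = 3/7 - 5*O/7 + O²/7)
7*84 + g(B(-4, 1)) = 7*84 + (3/7 - 5*(6 + 2*(-4))/7 + (6 + 2*(-4))²/7) = 588 + (3/7 - 5*(6 - 8)/7 + (6 - 8)²/7) = 588 + (3/7 - 5/7*(-2) + (⅐)*(-2)²) = 588 + (3/7 + 10/7 + (⅐)*4) = 588 + (3/7 + 10/7 + 4/7) = 588 + 17/7 = 4133/7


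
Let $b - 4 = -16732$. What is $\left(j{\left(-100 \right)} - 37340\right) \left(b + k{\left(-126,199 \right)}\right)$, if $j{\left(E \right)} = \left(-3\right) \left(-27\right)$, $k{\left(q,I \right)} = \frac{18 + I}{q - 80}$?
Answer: $\frac{128401406915}{206} \approx 6.2331 \cdot 10^{8}$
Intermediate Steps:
$k{\left(q,I \right)} = \frac{18 + I}{-80 + q}$ ($k{\left(q,I \right)} = \frac{18 + I}{q - 80} = \frac{18 + I}{-80 + q}$)
$j{\left(E \right)} = 81$
$b = -16728$ ($b = 4 - 16732 = -16728$)
$\left(j{\left(-100 \right)} - 37340\right) \left(b + k{\left(-126,199 \right)}\right) = \left(81 - 37340\right) \left(-16728 + \frac{18 + 199}{-80 - 126}\right) = - 37259 \left(-16728 + \frac{1}{-206} \cdot 217\right) = - 37259 \left(-16728 - \frac{217}{206}\right) = \left(-37259\right) \left(- \frac{3446185}{206}\right) = \frac{128401406915}{206}$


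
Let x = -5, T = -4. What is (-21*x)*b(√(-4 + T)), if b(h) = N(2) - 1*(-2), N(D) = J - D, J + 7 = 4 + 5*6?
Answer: 2835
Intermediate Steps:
J = 27 (J = -7 + (4 + 5*6) = -7 + (4 + 30) = -7 + 34 = 27)
N(D) = 27 - D
b(h) = 27 (b(h) = (27 - 1*2) - 1*(-2) = (27 - 2) + 2 = 25 + 2 = 27)
(-21*x)*b(√(-4 + T)) = -21*(-5)*27 = 105*27 = 2835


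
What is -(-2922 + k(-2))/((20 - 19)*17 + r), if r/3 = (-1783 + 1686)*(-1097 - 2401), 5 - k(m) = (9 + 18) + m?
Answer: 2942/1017935 ≈ 0.0028902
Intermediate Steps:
k(m) = -22 - m (k(m) = 5 - ((9 + 18) + m) = 5 - (27 + m) = 5 + (-27 - m) = -22 - m)
r = 1017918 (r = 3*((-1783 + 1686)*(-1097 - 2401)) = 3*(-97*(-3498)) = 3*339306 = 1017918)
-(-2922 + k(-2))/((20 - 19)*17 + r) = -(-2922 + (-22 - 1*(-2)))/((20 - 19)*17 + 1017918) = -(-2922 + (-22 + 2))/(1*17 + 1017918) = -(-2922 - 20)/(17 + 1017918) = -(-2942)/1017935 = -1*(-2942/1017935) = 2942/1017935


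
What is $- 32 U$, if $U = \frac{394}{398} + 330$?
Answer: $- \frac{2107744}{199} \approx -10592.0$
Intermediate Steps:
$U = \frac{65867}{199}$ ($U = 394 \cdot \frac{1}{398} + 330 = \frac{197}{199} + 330 = \frac{65867}{199} \approx 330.99$)
$- 32 U = \left(-32\right) \frac{65867}{199} = - \frac{2107744}{199}$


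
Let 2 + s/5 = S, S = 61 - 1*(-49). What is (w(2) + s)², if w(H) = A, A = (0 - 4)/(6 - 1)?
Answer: 7268416/25 ≈ 2.9074e+5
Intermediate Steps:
S = 110 (S = 61 + 49 = 110)
A = -⅘ (A = -4/5 = -4*⅕ = -⅘ ≈ -0.80000)
w(H) = -⅘
s = 540 (s = -10 + 5*110 = -10 + 550 = 540)
(w(2) + s)² = (-⅘ + 540)² = (2696/5)² = 7268416/25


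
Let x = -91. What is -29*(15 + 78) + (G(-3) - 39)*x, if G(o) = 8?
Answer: 124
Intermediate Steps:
-29*(15 + 78) + (G(-3) - 39)*x = -29*(15 + 78) + (8 - 39)*(-91) = -29*93 - 31*(-91) = -2697 + 2821 = 124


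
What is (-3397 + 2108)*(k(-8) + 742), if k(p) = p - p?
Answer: -956438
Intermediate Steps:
k(p) = 0
(-3397 + 2108)*(k(-8) + 742) = (-3397 + 2108)*(0 + 742) = -1289*742 = -956438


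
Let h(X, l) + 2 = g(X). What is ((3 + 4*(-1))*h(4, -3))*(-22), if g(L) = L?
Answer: 44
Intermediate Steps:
h(X, l) = -2 + X
((3 + 4*(-1))*h(4, -3))*(-22) = ((3 + 4*(-1))*(-2 + 4))*(-22) = ((3 - 4)*2)*(-22) = -1*2*(-22) = -2*(-22) = 44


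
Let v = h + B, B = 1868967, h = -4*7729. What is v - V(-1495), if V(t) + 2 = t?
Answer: 1839548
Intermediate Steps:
h = -30916
V(t) = -2 + t
v = 1838051 (v = -30916 + 1868967 = 1838051)
v - V(-1495) = 1838051 - (-2 - 1495) = 1838051 - 1*(-1497) = 1838051 + 1497 = 1839548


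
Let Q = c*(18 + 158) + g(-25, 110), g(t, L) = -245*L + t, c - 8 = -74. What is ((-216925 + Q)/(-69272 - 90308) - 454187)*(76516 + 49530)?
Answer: -2283919044654356/39895 ≈ -5.7248e+10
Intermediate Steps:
c = -66 (c = 8 - 74 = -66)
g(t, L) = t - 245*L
Q = -38591 (Q = -66*(18 + 158) + (-25 - 245*110) = -66*176 + (-25 - 26950) = -11616 - 26975 = -38591)
((-216925 + Q)/(-69272 - 90308) - 454187)*(76516 + 49530) = ((-216925 - 38591)/(-69272 - 90308) - 454187)*(76516 + 49530) = (-255516/(-159580) - 454187)*126046 = (-255516*(-1/159580) - 454187)*126046 = (63879/39895 - 454187)*126046 = -18119726486/39895*126046 = -2283919044654356/39895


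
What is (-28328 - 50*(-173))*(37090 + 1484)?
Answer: -759059172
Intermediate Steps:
(-28328 - 50*(-173))*(37090 + 1484) = (-28328 + 8650)*38574 = -19678*38574 = -759059172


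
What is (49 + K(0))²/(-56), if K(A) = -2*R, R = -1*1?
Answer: -2601/56 ≈ -46.446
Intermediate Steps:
R = -1
K(A) = 2 (K(A) = -2*(-1) = 2)
(49 + K(0))²/(-56) = (49 + 2)²/(-56) = -1/56*51² = -1/56*2601 = -2601/56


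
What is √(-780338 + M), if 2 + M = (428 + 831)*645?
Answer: √31715 ≈ 178.09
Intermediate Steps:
M = 812053 (M = -2 + (428 + 831)*645 = -2 + 1259*645 = -2 + 812055 = 812053)
√(-780338 + M) = √(-780338 + 812053) = √31715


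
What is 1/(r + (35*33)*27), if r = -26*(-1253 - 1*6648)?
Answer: 1/236611 ≈ 4.2263e-6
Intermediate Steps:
r = 205426 (r = -26*(-1253 - 6648) = -26*(-7901) = 205426)
1/(r + (35*33)*27) = 1/(205426 + (35*33)*27) = 1/(205426 + 1155*27) = 1/(205426 + 31185) = 1/236611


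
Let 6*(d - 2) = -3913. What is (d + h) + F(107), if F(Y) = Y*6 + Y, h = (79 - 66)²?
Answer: 1607/6 ≈ 267.83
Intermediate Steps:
d = -3901/6 (d = 2 + (⅙)*(-3913) = 2 - 3913/6 = -3901/6 ≈ -650.17)
h = 169 (h = 13² = 169)
F(Y) = 7*Y (F(Y) = 6*Y + Y = 7*Y)
(d + h) + F(107) = (-3901/6 + 169) + 7*107 = -2887/6 + 749 = 1607/6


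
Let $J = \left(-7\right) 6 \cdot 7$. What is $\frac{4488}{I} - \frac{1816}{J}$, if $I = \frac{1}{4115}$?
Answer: $\frac{2714814548}{147} \approx 1.8468 \cdot 10^{7}$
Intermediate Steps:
$I = \frac{1}{4115} \approx 0.00024301$
$J = -294$ ($J = \left(-42\right) 7 = -294$)
$\frac{4488}{I} - \frac{1816}{J} = 4488 \frac{1}{\frac{1}{4115}} - \frac{1816}{-294} = 4488 \cdot 4115 - - \frac{908}{147} = 18468120 + \frac{908}{147} = \frac{2714814548}{147}$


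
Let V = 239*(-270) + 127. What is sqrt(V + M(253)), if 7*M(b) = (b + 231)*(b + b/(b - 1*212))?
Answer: I*sqrt(78138251)/41 ≈ 215.6*I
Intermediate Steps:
M(b) = (231 + b)*(b + b/(-212 + b))/7 (M(b) = ((b + 231)*(b + b/(b - 1*212)))/7 = ((231 + b)*(b + b/(b - 212)))/7 = ((231 + b)*(b + b/(-212 + b)))/7 = (231 + b)*(b + b/(-212 + b))/7)
V = -64403 (V = -64530 + 127 = -64403)
sqrt(V + M(253)) = sqrt(-64403 + (1/7)*253*(-48741 + 253**2 + 20*253)/(-212 + 253)) = sqrt(-64403 + (1/7)*253*(-48741 + 64009 + 5060)/41) = sqrt(-64403 + (1/7)*253*(1/41)*20328) = sqrt(-64403 + 734712/41) = sqrt(-1905811/41) = I*sqrt(78138251)/41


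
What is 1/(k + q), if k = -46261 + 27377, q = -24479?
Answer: -1/43363 ≈ -2.3061e-5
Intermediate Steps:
k = -18884
1/(k + q) = 1/(-18884 - 24479) = 1/(-43363) = -1/43363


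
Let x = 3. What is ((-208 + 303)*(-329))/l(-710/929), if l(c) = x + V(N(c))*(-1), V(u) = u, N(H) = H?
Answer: -29035895/3497 ≈ -8303.1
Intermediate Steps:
l(c) = 3 - c (l(c) = 3 + c*(-1) = 3 - c)
((-208 + 303)*(-329))/l(-710/929) = ((-208 + 303)*(-329))/(3 - (-710)/929) = (95*(-329))/(3 - (-710)/929) = -31255/(3 - 1*(-710/929)) = -31255/(3 + 710/929) = -31255/3497/929 = -31255*929/3497 = -29035895/3497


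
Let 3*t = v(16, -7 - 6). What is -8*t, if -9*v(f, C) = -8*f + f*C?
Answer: -896/9 ≈ -99.556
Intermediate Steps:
v(f, C) = 8*f/9 - C*f/9 (v(f, C) = -(-8*f + f*C)/9 = -(-8*f + C*f)/9 = 8*f/9 - C*f/9)
t = 112/9 (t = ((⅑)*16*(8 - (-7 - 6)))/3 = ((⅑)*16*(8 - 1*(-13)))/3 = ((⅑)*16*(8 + 13))/3 = ((⅑)*16*21)/3 = (⅓)*(112/3) = 112/9 ≈ 12.444)
-8*t = -8*112/9 = -896/9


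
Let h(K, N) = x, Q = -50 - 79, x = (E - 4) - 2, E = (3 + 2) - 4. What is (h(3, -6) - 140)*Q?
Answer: 18705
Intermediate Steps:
E = 1 (E = 5 - 4 = 1)
x = -5 (x = (1 - 4) - 2 = -3 - 2 = -5)
Q = -129
h(K, N) = -5
(h(3, -6) - 140)*Q = (-5 - 140)*(-129) = -145*(-129) = 18705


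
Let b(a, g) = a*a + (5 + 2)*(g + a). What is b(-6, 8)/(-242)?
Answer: -25/121 ≈ -0.20661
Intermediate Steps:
b(a, g) = a² + 7*a + 7*g (b(a, g) = a² + 7*(a + g) = a² + (7*a + 7*g) = a² + 7*a + 7*g)
b(-6, 8)/(-242) = ((-6)² + 7*(-6) + 7*8)/(-242) = (36 - 42 + 56)*(-1/242) = 50*(-1/242) = -25/121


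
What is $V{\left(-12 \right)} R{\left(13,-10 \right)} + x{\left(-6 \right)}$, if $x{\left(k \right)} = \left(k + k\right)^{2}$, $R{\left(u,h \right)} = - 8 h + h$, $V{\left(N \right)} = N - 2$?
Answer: $-836$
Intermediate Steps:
$V{\left(N \right)} = -2 + N$
$R{\left(u,h \right)} = - 7 h$
$x{\left(k \right)} = 4 k^{2}$ ($x{\left(k \right)} = \left(2 k\right)^{2} = 4 k^{2}$)
$V{\left(-12 \right)} R{\left(13,-10 \right)} + x{\left(-6 \right)} = \left(-2 - 12\right) \left(\left(-7\right) \left(-10\right)\right) + 4 \left(-6\right)^{2} = \left(-14\right) 70 + 4 \cdot 36 = -980 + 144 = -836$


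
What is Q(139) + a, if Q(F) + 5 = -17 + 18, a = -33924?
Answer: -33928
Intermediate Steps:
Q(F) = -4 (Q(F) = -5 + (-17 + 18) = -5 + 1 = -4)
Q(139) + a = -4 - 33924 = -33928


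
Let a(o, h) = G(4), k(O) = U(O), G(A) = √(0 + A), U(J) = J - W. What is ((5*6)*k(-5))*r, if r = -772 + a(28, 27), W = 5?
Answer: 231000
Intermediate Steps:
U(J) = -5 + J (U(J) = J - 1*5 = J - 5 = -5 + J)
G(A) = √A
k(O) = -5 + O
a(o, h) = 2 (a(o, h) = √4 = 2)
r = -770 (r = -772 + 2 = -770)
((5*6)*k(-5))*r = ((5*6)*(-5 - 5))*(-770) = (30*(-10))*(-770) = -300*(-770) = 231000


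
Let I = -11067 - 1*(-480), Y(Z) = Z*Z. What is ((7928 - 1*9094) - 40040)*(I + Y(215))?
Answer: -1468499428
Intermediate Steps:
Y(Z) = Z**2
I = -10587 (I = -11067 + 480 = -10587)
((7928 - 1*9094) - 40040)*(I + Y(215)) = ((7928 - 1*9094) - 40040)*(-10587 + 215**2) = ((7928 - 9094) - 40040)*(-10587 + 46225) = (-1166 - 40040)*35638 = -41206*35638 = -1468499428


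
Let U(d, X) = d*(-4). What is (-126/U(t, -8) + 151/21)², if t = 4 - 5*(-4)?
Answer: 8162449/112896 ≈ 72.301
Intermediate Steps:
t = 24 (t = 4 + 20 = 24)
U(d, X) = -4*d
(-126/U(t, -8) + 151/21)² = (-126/((-4*24)) + 151/21)² = (-126/(-96) + 151*(1/21))² = (-126*(-1/96) + 151/21)² = (21/16 + 151/21)² = (2857/336)² = 8162449/112896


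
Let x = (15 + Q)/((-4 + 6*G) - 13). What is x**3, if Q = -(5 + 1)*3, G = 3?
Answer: -27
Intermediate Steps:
Q = -18 (Q = -6*3 = -1*18 = -18)
x = -3 (x = (15 - 18)/((-4 + 6*3) - 13) = -3/((-4 + 18) - 13) = -3/(14 - 13) = -3/1 = -3*1 = -3)
x**3 = (-3)**3 = -27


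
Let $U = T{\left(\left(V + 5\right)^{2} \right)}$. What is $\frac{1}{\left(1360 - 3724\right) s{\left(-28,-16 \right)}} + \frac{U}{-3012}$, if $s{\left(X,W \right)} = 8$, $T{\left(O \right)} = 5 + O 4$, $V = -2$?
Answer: $- \frac{64867}{4746912} \approx -0.013665$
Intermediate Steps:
$T{\left(O \right)} = 5 + 4 O$
$U = 41$ ($U = 5 + 4 \left(-2 + 5\right)^{2} = 5 + 4 \cdot 3^{2} = 5 + 4 \cdot 9 = 5 + 36 = 41$)
$\frac{1}{\left(1360 - 3724\right) s{\left(-28,-16 \right)}} + \frac{U}{-3012} = \frac{1}{\left(1360 - 3724\right) 8} + \frac{41}{-3012} = \frac{1}{-2364} \cdot \frac{1}{8} + 41 \left(- \frac{1}{3012}\right) = \left(- \frac{1}{2364}\right) \frac{1}{8} - \frac{41}{3012} = - \frac{1}{18912} - \frac{41}{3012} = - \frac{64867}{4746912}$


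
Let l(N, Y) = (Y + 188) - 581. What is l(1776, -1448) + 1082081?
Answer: 1080240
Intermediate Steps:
l(N, Y) = -393 + Y (l(N, Y) = (188 + Y) - 581 = -393 + Y)
l(1776, -1448) + 1082081 = (-393 - 1448) + 1082081 = -1841 + 1082081 = 1080240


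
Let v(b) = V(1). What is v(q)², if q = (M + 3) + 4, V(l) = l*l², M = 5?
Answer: 1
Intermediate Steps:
V(l) = l³
q = 12 (q = (5 + 3) + 4 = 8 + 4 = 12)
v(b) = 1 (v(b) = 1³ = 1)
v(q)² = 1² = 1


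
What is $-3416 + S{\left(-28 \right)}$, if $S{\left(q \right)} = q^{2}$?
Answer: $-2632$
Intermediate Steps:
$-3416 + S{\left(-28 \right)} = -3416 + \left(-28\right)^{2} = -3416 + 784 = -2632$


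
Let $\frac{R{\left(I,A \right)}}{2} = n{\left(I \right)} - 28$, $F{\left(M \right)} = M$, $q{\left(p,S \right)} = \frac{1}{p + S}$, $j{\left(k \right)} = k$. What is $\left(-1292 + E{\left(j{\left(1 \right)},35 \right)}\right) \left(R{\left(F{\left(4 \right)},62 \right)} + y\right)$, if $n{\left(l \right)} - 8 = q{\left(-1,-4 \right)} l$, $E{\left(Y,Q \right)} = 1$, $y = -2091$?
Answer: $\frac{13765933}{5} \approx 2.7532 \cdot 10^{6}$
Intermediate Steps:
$q{\left(p,S \right)} = \frac{1}{S + p}$
$n{\left(l \right)} = 8 - \frac{l}{5}$ ($n{\left(l \right)} = 8 + \frac{l}{-4 - 1} = 8 + \frac{l}{-5} = 8 - \frac{l}{5}$)
$R{\left(I,A \right)} = -40 - \frac{2 I}{5}$ ($R{\left(I,A \right)} = 2 \left(\left(8 - \frac{I}{5}\right) - 28\right) = 2 \left(-20 - \frac{I}{5}\right) = -40 - \frac{2 I}{5}$)
$\left(-1292 + E{\left(j{\left(1 \right)},35 \right)}\right) \left(R{\left(F{\left(4 \right)},62 \right)} + y\right) = \left(-1292 + 1\right) \left(\left(-40 - \frac{8}{5}\right) - 2091\right) = - 1291 \left(\left(-40 - \frac{8}{5}\right) - 2091\right) = - 1291 \left(- \frac{208}{5} - 2091\right) = \left(-1291\right) \left(- \frac{10663}{5}\right) = \frac{13765933}{5}$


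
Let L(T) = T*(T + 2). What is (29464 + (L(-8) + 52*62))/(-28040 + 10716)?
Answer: -8184/4331 ≈ -1.8896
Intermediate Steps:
L(T) = T*(2 + T)
(29464 + (L(-8) + 52*62))/(-28040 + 10716) = (29464 + (-8*(2 - 8) + 52*62))/(-28040 + 10716) = (29464 + (-8*(-6) + 3224))/(-17324) = (29464 + (48 + 3224))*(-1/17324) = (29464 + 3272)*(-1/17324) = 32736*(-1/17324) = -8184/4331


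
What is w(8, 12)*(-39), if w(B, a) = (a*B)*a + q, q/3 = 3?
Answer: -45279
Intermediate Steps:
q = 9 (q = 3*3 = 9)
w(B, a) = 9 + B*a² (w(B, a) = (a*B)*a + 9 = (B*a)*a + 9 = B*a² + 9 = 9 + B*a²)
w(8, 12)*(-39) = (9 + 8*12²)*(-39) = (9 + 8*144)*(-39) = (9 + 1152)*(-39) = 1161*(-39) = -45279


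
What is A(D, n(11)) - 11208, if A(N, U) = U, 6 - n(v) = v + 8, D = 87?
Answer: -11221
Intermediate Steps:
n(v) = -2 - v (n(v) = 6 - (v + 8) = 6 - (8 + v) = 6 + (-8 - v) = -2 - v)
A(D, n(11)) - 11208 = (-2 - 1*11) - 11208 = (-2 - 11) - 11208 = -13 - 11208 = -11221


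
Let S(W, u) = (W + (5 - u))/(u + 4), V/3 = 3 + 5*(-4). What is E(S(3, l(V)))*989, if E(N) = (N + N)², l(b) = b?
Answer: 13770836/2209 ≈ 6234.0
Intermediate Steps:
V = -51 (V = 3*(3 + 5*(-4)) = 3*(3 - 20) = 3*(-17) = -51)
S(W, u) = (5 + W - u)/(4 + u)
E(N) = 4*N² (E(N) = (2*N)² = 4*N²)
E(S(3, l(V)))*989 = (4*((5 + 3 - 1*(-51))/(4 - 51))²)*989 = (4*((5 + 3 + 51)/(-47))²)*989 = (4*(-1/47*59)²)*989 = (4*(-59/47)²)*989 = (4*(3481/2209))*989 = (13924/2209)*989 = 13770836/2209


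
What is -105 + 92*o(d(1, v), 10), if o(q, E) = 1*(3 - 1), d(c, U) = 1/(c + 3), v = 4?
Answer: 79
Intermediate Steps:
d(c, U) = 1/(3 + c)
o(q, E) = 2 (o(q, E) = 1*2 = 2)
-105 + 92*o(d(1, v), 10) = -105 + 92*2 = -105 + 184 = 79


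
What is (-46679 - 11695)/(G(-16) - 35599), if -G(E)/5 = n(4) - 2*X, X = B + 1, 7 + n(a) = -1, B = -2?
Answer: 58374/35569 ≈ 1.6411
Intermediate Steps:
n(a) = -8 (n(a) = -7 - 1 = -8)
X = -1 (X = -2 + 1 = -1)
G(E) = 30 (G(E) = -5*(-8 - 2*(-1)) = -5*(-8 + 2) = -5*(-6) = 30)
(-46679 - 11695)/(G(-16) - 35599) = (-46679 - 11695)/(30 - 35599) = -58374/(-35569) = -58374*(-1/35569) = 58374/35569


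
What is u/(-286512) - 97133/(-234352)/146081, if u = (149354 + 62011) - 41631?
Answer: -121056447784369/204344981462128 ≈ -0.59241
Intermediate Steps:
u = 169734 (u = 211365 - 41631 = 169734)
u/(-286512) - 97133/(-234352)/146081 = 169734/(-286512) - 97133/(-234352)/146081 = 169734*(-1/286512) - 97133*(-1/234352)*(1/146081) = -28289/47752 + (97133/234352)*(1/146081) = -28289/47752 + 97133/34234374512 = -121056447784369/204344981462128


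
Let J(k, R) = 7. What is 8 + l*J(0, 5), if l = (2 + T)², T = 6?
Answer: 456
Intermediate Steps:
l = 64 (l = (2 + 6)² = 8² = 64)
8 + l*J(0, 5) = 8 + 64*7 = 8 + 448 = 456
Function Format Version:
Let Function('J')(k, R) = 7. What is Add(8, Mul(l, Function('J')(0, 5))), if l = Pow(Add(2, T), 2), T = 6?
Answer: 456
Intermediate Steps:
l = 64 (l = Pow(Add(2, 6), 2) = Pow(8, 2) = 64)
Add(8, Mul(l, Function('J')(0, 5))) = Add(8, Mul(64, 7)) = Add(8, 448) = 456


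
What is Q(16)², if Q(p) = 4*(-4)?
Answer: 256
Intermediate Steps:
Q(p) = -16
Q(16)² = (-16)² = 256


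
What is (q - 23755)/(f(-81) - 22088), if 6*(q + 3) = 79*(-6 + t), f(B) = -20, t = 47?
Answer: 139309/132648 ≈ 1.0502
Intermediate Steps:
q = 3221/6 (q = -3 + (79*(-6 + 47))/6 = -3 + (79*41)/6 = -3 + (⅙)*3239 = -3 + 3239/6 = 3221/6 ≈ 536.83)
(q - 23755)/(f(-81) - 22088) = (3221/6 - 23755)/(-20 - 22088) = -139309/6/(-22108) = -139309/6*(-1/22108) = 139309/132648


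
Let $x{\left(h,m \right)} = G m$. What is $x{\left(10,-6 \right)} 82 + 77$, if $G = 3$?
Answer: $-1399$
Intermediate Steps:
$x{\left(h,m \right)} = 3 m$
$x{\left(10,-6 \right)} 82 + 77 = 3 \left(-6\right) 82 + 77 = \left(-18\right) 82 + 77 = -1476 + 77 = -1399$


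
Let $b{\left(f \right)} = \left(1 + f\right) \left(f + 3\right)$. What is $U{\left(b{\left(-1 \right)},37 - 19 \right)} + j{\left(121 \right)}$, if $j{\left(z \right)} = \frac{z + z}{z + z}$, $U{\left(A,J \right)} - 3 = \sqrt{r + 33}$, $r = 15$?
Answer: $4 + 4 \sqrt{3} \approx 10.928$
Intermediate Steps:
$b{\left(f \right)} = \left(1 + f\right) \left(3 + f\right)$
$U{\left(A,J \right)} = 3 + 4 \sqrt{3}$ ($U{\left(A,J \right)} = 3 + \sqrt{15 + 33} = 3 + \sqrt{48} = 3 + 4 \sqrt{3}$)
$j{\left(z \right)} = 1$ ($j{\left(z \right)} = \frac{2 z}{2 z} = 2 z \frac{1}{2 z} = 1$)
$U{\left(b{\left(-1 \right)},37 - 19 \right)} + j{\left(121 \right)} = \left(3 + 4 \sqrt{3}\right) + 1 = 4 + 4 \sqrt{3}$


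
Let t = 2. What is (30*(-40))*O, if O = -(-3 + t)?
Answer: -1200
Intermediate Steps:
O = 1 (O = -(-3 + 2) = -1*(-1) = 1)
(30*(-40))*O = (30*(-40))*1 = -1200*1 = -1200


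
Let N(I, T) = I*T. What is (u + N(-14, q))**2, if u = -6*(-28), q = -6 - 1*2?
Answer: 78400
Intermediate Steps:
q = -8 (q = -6 - 2 = -8)
u = 168
(u + N(-14, q))**2 = (168 - 14*(-8))**2 = (168 + 112)**2 = 280**2 = 78400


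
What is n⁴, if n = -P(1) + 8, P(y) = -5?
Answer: 28561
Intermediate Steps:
n = 13 (n = -1*(-5) + 8 = 5 + 8 = 13)
n⁴ = 13⁴ = 28561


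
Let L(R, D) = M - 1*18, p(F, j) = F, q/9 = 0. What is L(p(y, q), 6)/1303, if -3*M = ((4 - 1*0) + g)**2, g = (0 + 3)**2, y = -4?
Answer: -223/3909 ≈ -0.057048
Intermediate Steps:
q = 0 (q = 9*0 = 0)
g = 9 (g = 3**2 = 9)
M = -169/3 (M = -((4 - 1*0) + 9)**2/3 = -((4 + 0) + 9)**2/3 = -(4 + 9)**2/3 = -1/3*13**2 = -1/3*169 = -169/3 ≈ -56.333)
L(R, D) = -223/3 (L(R, D) = -169/3 - 1*18 = -169/3 - 18 = -223/3)
L(p(y, q), 6)/1303 = -223/3/1303 = -223/3*1/1303 = -223/3909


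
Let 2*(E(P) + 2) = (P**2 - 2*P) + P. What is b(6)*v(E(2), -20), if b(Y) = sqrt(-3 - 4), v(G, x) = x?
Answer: -20*I*sqrt(7) ≈ -52.915*I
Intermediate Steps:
E(P) = -2 + P**2/2 - P/2 (E(P) = -2 + ((P**2 - 2*P) + P)/2 = -2 + (P**2 - P)/2 = -2 + (P**2/2 - P/2) = -2 + P**2/2 - P/2)
b(Y) = I*sqrt(7) (b(Y) = sqrt(-7) = I*sqrt(7))
b(6)*v(E(2), -20) = (I*sqrt(7))*(-20) = -20*I*sqrt(7)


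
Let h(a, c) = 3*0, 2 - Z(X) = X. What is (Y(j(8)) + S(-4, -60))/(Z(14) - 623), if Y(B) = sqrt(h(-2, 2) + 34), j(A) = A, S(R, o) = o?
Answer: 12/127 - sqrt(34)/635 ≈ 0.085306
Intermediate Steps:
Z(X) = 2 - X
h(a, c) = 0
Y(B) = sqrt(34) (Y(B) = sqrt(0 + 34) = sqrt(34))
(Y(j(8)) + S(-4, -60))/(Z(14) - 623) = (sqrt(34) - 60)/((2 - 1*14) - 623) = (-60 + sqrt(34))/((2 - 14) - 623) = (-60 + sqrt(34))/(-12 - 623) = (-60 + sqrt(34))/(-635) = (-60 + sqrt(34))*(-1/635) = 12/127 - sqrt(34)/635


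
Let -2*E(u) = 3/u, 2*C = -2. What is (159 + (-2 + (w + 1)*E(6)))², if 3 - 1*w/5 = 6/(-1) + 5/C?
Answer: 310249/16 ≈ 19391.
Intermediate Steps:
C = -1 (C = (½)*(-2) = -1)
w = 70 (w = 15 - 5*(6/(-1) + 5/(-1)) = 15 - 5*(6*(-1) + 5*(-1)) = 15 - 5*(-6 - 5) = 15 - 5*(-11) = 15 + 55 = 70)
E(u) = -3/(2*u)
(159 + (-2 + (w + 1)*E(6)))² = (159 + (-2 + (70 + 1)*(-3/2/6)))² = (159 + (-2 + 71*(-3/2*⅙)))² = (159 + (-2 + 71*(-¼)))² = (159 + (-2 - 71/4))² = (159 - 79/4)² = (557/4)² = 310249/16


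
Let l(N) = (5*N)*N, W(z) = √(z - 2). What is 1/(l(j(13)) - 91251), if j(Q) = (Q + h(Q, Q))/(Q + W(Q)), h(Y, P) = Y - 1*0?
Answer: -569345391/51939459853141 + 21970*√11/51939459853141 ≈ -1.0960e-5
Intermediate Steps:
h(Y, P) = Y (h(Y, P) = Y + 0 = Y)
W(z) = √(-2 + z)
j(Q) = 2*Q/(Q + √(-2 + Q)) (j(Q) = (Q + Q)/(Q + √(-2 + Q)) = (2*Q)/(Q + √(-2 + Q)) = 2*Q/(Q + √(-2 + Q)))
l(N) = 5*N²
1/(l(j(13)) - 91251) = 1/(5*(2*13/(13 + √(-2 + 13)))² - 91251) = 1/(5*(2*13/(13 + √11))² - 91251) = 1/(5*(26/(13 + √11))² - 91251) = 1/(5*(676/(13 + √11)²) - 91251) = 1/(3380/(13 + √11)² - 91251) = 1/(-91251 + 3380/(13 + √11)²)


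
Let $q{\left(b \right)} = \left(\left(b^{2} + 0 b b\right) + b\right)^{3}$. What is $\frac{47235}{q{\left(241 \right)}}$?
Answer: $\frac{47235}{198379698402248} \approx 2.381 \cdot 10^{-10}$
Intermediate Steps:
$q{\left(b \right)} = \left(b + b^{2}\right)^{3}$ ($q{\left(b \right)} = \left(\left(b^{2} + 0 b\right) + b\right)^{3} = \left(\left(b^{2} + 0\right) + b\right)^{3} = \left(b^{2} + b\right)^{3} = \left(b + b^{2}\right)^{3}$)
$\frac{47235}{q{\left(241 \right)}} = \frac{47235}{241^{3} \left(1 + 241\right)^{3}} = \frac{47235}{13997521 \cdot 242^{3}} = \frac{47235}{13997521 \cdot 14172488} = \frac{47235}{198379698402248}$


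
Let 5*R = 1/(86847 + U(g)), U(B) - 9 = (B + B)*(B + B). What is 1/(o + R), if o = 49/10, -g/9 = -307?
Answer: 30623532/150055307 ≈ 0.20408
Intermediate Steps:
g = 2763 (g = -9*(-307) = 2763)
U(B) = 9 + 4*B² (U(B) = 9 + (B + B)*(B + B) = 9 + (2*B)*(2*B) = 9 + 4*B²)
o = 49/10 (o = 49*(⅒) = 49/10 ≈ 4.9000)
R = 1/153117660 (R = 1/(5*(86847 + (9 + 4*2763²))) = 1/(5*(86847 + (9 + 4*7634169))) = 1/(5*(86847 + (9 + 30536676))) = 1/(5*(86847 + 30536685)) = (⅕)/30623532 = (⅕)*(1/30623532) = 1/153117660 ≈ 6.5309e-9)
1/(o + R) = 1/(49/10 + 1/153117660) = 1/(150055307/30623532) = 30623532/150055307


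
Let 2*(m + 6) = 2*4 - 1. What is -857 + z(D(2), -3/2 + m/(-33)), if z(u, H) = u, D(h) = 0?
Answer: -857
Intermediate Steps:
m = -5/2 (m = -6 + (2*4 - 1)/2 = -6 + (8 - 1)/2 = -6 + (1/2)*7 = -6 + 7/2 = -5/2 ≈ -2.5000)
-857 + z(D(2), -3/2 + m/(-33)) = -857 + 0 = -857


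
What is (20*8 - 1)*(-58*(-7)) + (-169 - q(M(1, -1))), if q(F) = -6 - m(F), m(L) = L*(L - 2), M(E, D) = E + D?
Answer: 64391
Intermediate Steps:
M(E, D) = D + E
m(L) = L*(-2 + L)
q(F) = -6 - F*(-2 + F)
(20*8 - 1)*(-58*(-7)) + (-169 - q(M(1, -1))) = (20*8 - 1)*(-58*(-7)) + (-169 - (-6 - (-1 + 1)*(-2 + (-1 + 1)))) = (160 - 1)*406 + (-169 - (-6 - 1*0*(-2 + 0))) = 159*406 + (-169 - (-6 - 1*0*(-2))) = 64554 + (-169 - (-6 + 0)) = 64554 + (-169 - 1*(-6)) = 64554 + (-169 + 6) = 64554 - 163 = 64391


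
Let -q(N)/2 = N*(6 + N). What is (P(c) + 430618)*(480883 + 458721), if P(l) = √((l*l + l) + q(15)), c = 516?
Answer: 404610395272 + 939604*√266142 ≈ 4.0510e+11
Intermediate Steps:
q(N) = -2*N*(6 + N)
P(l) = √(-630 + l + l²) (P(l) = √((l*l + l) - 2*15*(6 + 15)) = √((l² + l) - 2*15*21) = √((l + l²) - 630) = √(-630 + l + l²))
(P(c) + 430618)*(480883 + 458721) = (√(-630 + 516 + 516²) + 430618)*(480883 + 458721) = (√(-630 + 516 + 266256) + 430618)*939604 = (√266142 + 430618)*939604 = (430618 + √266142)*939604 = 404610395272 + 939604*√266142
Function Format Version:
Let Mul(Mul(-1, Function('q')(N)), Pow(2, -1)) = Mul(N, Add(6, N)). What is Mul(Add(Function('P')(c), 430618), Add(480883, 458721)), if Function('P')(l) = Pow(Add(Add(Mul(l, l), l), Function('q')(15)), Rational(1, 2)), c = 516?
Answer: Add(404610395272, Mul(939604, Pow(266142, Rational(1, 2)))) ≈ 4.0510e+11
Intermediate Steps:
Function('q')(N) = Mul(-2, N, Add(6, N)) (Function('q')(N) = Mul(-2, Mul(N, Add(6, N))) = Mul(-2, N, Add(6, N)))
Function('P')(l) = Pow(Add(-630, l, Pow(l, 2)), Rational(1, 2)) (Function('P')(l) = Pow(Add(Add(Mul(l, l), l), Mul(-2, 15, Add(6, 15))), Rational(1, 2)) = Pow(Add(Add(Pow(l, 2), l), Mul(-2, 15, 21)), Rational(1, 2)) = Pow(Add(Add(l, Pow(l, 2)), -630), Rational(1, 2)) = Pow(Add(-630, l, Pow(l, 2)), Rational(1, 2)))
Mul(Add(Function('P')(c), 430618), Add(480883, 458721)) = Mul(Add(Pow(Add(-630, 516, Pow(516, 2)), Rational(1, 2)), 430618), Add(480883, 458721)) = Mul(Add(Pow(Add(-630, 516, 266256), Rational(1, 2)), 430618), 939604) = Mul(Add(Pow(266142, Rational(1, 2)), 430618), 939604) = Mul(Add(430618, Pow(266142, Rational(1, 2))), 939604) = Add(404610395272, Mul(939604, Pow(266142, Rational(1, 2))))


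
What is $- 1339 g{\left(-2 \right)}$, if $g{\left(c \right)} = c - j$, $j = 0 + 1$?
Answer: $4017$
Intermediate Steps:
$j = 1$
$g{\left(c \right)} = -1 + c$ ($g{\left(c \right)} = c - 1 = -1 + c$)
$- 1339 g{\left(-2 \right)} = - 1339 \left(-1 - 2\right) = \left(-1339\right) \left(-3\right) = 4017$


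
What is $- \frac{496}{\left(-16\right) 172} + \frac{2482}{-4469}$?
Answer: $- \frac{288365}{768668} \approx -0.37515$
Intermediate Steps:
$- \frac{496}{\left(-16\right) 172} + \frac{2482}{-4469} = - \frac{496}{-2752} + 2482 \left(- \frac{1}{4469}\right) = \left(-496\right) \left(- \frac{1}{2752}\right) - \frac{2482}{4469} = \frac{31}{172} - \frac{2482}{4469} = - \frac{288365}{768668}$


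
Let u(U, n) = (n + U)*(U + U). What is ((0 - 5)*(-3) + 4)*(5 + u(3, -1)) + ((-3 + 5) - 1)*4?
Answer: 327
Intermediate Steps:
u(U, n) = 2*U*(U + n) (u(U, n) = (U + n)*(2*U) = 2*U*(U + n))
((0 - 5)*(-3) + 4)*(5 + u(3, -1)) + ((-3 + 5) - 1)*4 = ((0 - 5)*(-3) + 4)*(5 + 2*3*(3 - 1)) + ((-3 + 5) - 1)*4 = (-5*(-3) + 4)*(5 + 2*3*2) + (2 - 1)*4 = (15 + 4)*(5 + 12) + 1*4 = 19*17 + 4 = 323 + 4 = 327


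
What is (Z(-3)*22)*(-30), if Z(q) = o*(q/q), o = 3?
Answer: -1980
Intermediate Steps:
Z(q) = 3 (Z(q) = 3*(q/q) = 3*1 = 3)
(Z(-3)*22)*(-30) = (3*22)*(-30) = 66*(-30) = -1980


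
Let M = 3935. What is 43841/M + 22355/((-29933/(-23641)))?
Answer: 2080938366578/117786355 ≈ 17667.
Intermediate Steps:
43841/M + 22355/((-29933/(-23641))) = 43841/3935 + 22355/((-29933/(-23641))) = 43841*(1/3935) + 22355/((-29933*(-1/23641))) = 43841/3935 + 22355/(29933/23641) = 43841/3935 + 22355*(23641/29933) = 43841/3935 + 528494555/29933 = 2080938366578/117786355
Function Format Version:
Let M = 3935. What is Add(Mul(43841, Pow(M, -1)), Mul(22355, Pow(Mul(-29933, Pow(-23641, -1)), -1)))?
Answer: Rational(2080938366578, 117786355) ≈ 17667.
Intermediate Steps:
Add(Mul(43841, Pow(M, -1)), Mul(22355, Pow(Mul(-29933, Pow(-23641, -1)), -1))) = Add(Mul(43841, Pow(3935, -1)), Mul(22355, Pow(Mul(-29933, Pow(-23641, -1)), -1))) = Add(Mul(43841, Rational(1, 3935)), Mul(22355, Pow(Mul(-29933, Rational(-1, 23641)), -1))) = Add(Rational(43841, 3935), Mul(22355, Pow(Rational(29933, 23641), -1))) = Add(Rational(43841, 3935), Mul(22355, Rational(23641, 29933))) = Add(Rational(43841, 3935), Rational(528494555, 29933)) = Rational(2080938366578, 117786355)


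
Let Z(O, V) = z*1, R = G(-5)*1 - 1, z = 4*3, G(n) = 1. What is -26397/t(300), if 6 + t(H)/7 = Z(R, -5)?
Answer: -1257/2 ≈ -628.50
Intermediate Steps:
z = 12
R = 0 (R = 1*1 - 1 = 1 - 1 = 0)
Z(O, V) = 12 (Z(O, V) = 12*1 = 12)
t(H) = 42 (t(H) = -42 + 7*12 = -42 + 84 = 42)
-26397/t(300) = -26397/42 = -26397*1/42 = -1257/2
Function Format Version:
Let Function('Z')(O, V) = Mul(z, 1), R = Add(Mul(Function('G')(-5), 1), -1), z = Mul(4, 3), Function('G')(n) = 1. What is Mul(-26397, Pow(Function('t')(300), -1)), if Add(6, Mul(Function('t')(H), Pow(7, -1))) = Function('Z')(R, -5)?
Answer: Rational(-1257, 2) ≈ -628.50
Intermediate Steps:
z = 12
R = 0 (R = Add(Mul(1, 1), -1) = Add(1, -1) = 0)
Function('Z')(O, V) = 12 (Function('Z')(O, V) = Mul(12, 1) = 12)
Function('t')(H) = 42 (Function('t')(H) = Add(-42, Mul(7, 12)) = Add(-42, 84) = 42)
Mul(-26397, Pow(Function('t')(300), -1)) = Mul(-26397, Pow(42, -1)) = Mul(-26397, Rational(1, 42)) = Rational(-1257, 2)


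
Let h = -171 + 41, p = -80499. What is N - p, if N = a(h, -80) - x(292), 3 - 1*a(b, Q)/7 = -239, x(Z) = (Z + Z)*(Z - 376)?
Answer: 131249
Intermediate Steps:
x(Z) = 2*Z*(-376 + Z) (x(Z) = (2*Z)*(-376 + Z) = 2*Z*(-376 + Z))
h = -130
a(b, Q) = 1694 (a(b, Q) = 21 - 7*(-239) = 21 + 1673 = 1694)
N = 50750 (N = 1694 - 2*292*(-376 + 292) = 1694 - 2*292*(-84) = 1694 - 1*(-49056) = 1694 + 49056 = 50750)
N - p = 50750 - 1*(-80499) = 50750 + 80499 = 131249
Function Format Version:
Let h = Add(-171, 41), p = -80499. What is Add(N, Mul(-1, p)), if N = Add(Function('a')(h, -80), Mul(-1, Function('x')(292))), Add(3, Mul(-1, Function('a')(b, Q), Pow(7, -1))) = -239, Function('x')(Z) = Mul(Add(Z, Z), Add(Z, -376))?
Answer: 131249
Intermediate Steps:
Function('x')(Z) = Mul(2, Z, Add(-376, Z)) (Function('x')(Z) = Mul(Mul(2, Z), Add(-376, Z)) = Mul(2, Z, Add(-376, Z)))
h = -130
Function('a')(b, Q) = 1694 (Function('a')(b, Q) = Add(21, Mul(-7, -239)) = Add(21, 1673) = 1694)
N = 50750 (N = Add(1694, Mul(-1, Mul(2, 292, Add(-376, 292)))) = Add(1694, Mul(-1, Mul(2, 292, -84))) = Add(1694, Mul(-1, -49056)) = Add(1694, 49056) = 50750)
Add(N, Mul(-1, p)) = Add(50750, Mul(-1, -80499)) = Add(50750, 80499) = 131249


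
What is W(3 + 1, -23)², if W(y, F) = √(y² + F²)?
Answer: 545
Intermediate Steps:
W(y, F) = √(F² + y²)
W(3 + 1, -23)² = (√((-23)² + (3 + 1)²))² = (√(529 + 4²))² = (√(529 + 16))² = (√545)² = 545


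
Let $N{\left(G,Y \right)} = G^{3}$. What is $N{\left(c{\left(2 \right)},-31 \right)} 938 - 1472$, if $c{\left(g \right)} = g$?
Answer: $6032$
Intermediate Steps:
$N{\left(c{\left(2 \right)},-31 \right)} 938 - 1472 = 2^{3} \cdot 938 - 1472 = 8 \cdot 938 - 1472 = 7504 - 1472 = 6032$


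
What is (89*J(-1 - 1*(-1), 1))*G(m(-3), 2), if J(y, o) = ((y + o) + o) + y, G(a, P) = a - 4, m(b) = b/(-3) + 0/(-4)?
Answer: -534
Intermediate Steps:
m(b) = -b/3 (m(b) = b*(-1/3) + 0*(-1/4) = -b/3 + 0 = -b/3)
G(a, P) = -4 + a
J(y, o) = 2*o + 2*y (J(y, o) = ((o + y) + o) + y = (y + 2*o) + y = 2*o + 2*y)
(89*J(-1 - 1*(-1), 1))*G(m(-3), 2) = (89*(2*1 + 2*(-1 - 1*(-1))))*(-4 - 1/3*(-3)) = (89*(2 + 2*(-1 + 1)))*(-4 + 1) = (89*(2 + 2*0))*(-3) = (89*(2 + 0))*(-3) = (89*2)*(-3) = 178*(-3) = -534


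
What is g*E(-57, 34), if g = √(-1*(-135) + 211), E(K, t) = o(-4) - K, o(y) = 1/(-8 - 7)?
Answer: 854*√346/15 ≈ 1059.0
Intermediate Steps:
o(y) = -1/15 (o(y) = 1/(-15) = -1/15)
E(K, t) = -1/15 - K
g = √346 (g = √(135 + 211) = √346 ≈ 18.601)
g*E(-57, 34) = √346*(-1/15 - 1*(-57)) = √346*(-1/15 + 57) = √346*(854/15) = 854*√346/15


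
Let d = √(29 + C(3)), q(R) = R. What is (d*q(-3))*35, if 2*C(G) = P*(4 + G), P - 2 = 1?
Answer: -105*√158/2 ≈ -659.92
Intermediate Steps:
P = 3 (P = 2 + 1 = 3)
C(G) = 6 + 3*G/2 (C(G) = (3*(4 + G))/2 = (12 + 3*G)/2 = 6 + 3*G/2)
d = √158/2 (d = √(29 + (6 + (3/2)*3)) = √(29 + (6 + 9/2)) = √(29 + 21/2) = √(79/2) = √158/2 ≈ 6.2849)
(d*q(-3))*35 = ((√158/2)*(-3))*35 = -3*√158/2*35 = -105*√158/2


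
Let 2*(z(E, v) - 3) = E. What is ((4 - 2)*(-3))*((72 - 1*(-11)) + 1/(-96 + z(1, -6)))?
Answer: -92118/185 ≈ -497.94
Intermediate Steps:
z(E, v) = 3 + E/2
((4 - 2)*(-3))*((72 - 1*(-11)) + 1/(-96 + z(1, -6))) = ((4 - 2)*(-3))*((72 - 1*(-11)) + 1/(-96 + (3 + (½)*1))) = (2*(-3))*((72 + 11) + 1/(-96 + (3 + ½))) = -6*(83 + 1/(-96 + 7/2)) = -6*(83 + 1/(-185/2)) = -6*(83 - 2/185) = -6*15353/185 = -92118/185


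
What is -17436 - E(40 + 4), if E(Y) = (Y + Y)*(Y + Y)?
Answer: -25180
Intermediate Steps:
E(Y) = 4*Y**2 (E(Y) = (2*Y)*(2*Y) = 4*Y**2)
-17436 - E(40 + 4) = -17436 - 4*(40 + 4)**2 = -17436 - 4*44**2 = -17436 - 4*1936 = -17436 - 1*7744 = -17436 - 7744 = -25180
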